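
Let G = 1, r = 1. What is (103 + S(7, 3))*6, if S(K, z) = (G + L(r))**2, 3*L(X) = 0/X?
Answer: 624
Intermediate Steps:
L(X) = 0 (L(X) = (0/X)/3 = (1/3)*0 = 0)
S(K, z) = 1 (S(K, z) = (1 + 0)**2 = 1**2 = 1)
(103 + S(7, 3))*6 = (103 + 1)*6 = 104*6 = 624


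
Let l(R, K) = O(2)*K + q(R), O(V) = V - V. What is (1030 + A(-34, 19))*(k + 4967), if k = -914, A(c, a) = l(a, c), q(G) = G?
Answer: 4251597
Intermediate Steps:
O(V) = 0
l(R, K) = R (l(R, K) = 0*K + R = 0 + R = R)
A(c, a) = a
(1030 + A(-34, 19))*(k + 4967) = (1030 + 19)*(-914 + 4967) = 1049*4053 = 4251597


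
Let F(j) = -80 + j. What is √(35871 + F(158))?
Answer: √35949 ≈ 189.60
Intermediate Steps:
√(35871 + F(158)) = √(35871 + (-80 + 158)) = √(35871 + 78) = √35949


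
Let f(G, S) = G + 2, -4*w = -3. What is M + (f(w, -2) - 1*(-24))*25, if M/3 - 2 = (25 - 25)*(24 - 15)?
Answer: 2699/4 ≈ 674.75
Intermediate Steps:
w = ¾ (w = -¼*(-3) = ¾ ≈ 0.75000)
f(G, S) = 2 + G
M = 6 (M = 6 + 3*((25 - 25)*(24 - 15)) = 6 + 3*(0*9) = 6 + 3*0 = 6 + 0 = 6)
M + (f(w, -2) - 1*(-24))*25 = 6 + ((2 + ¾) - 1*(-24))*25 = 6 + (11/4 + 24)*25 = 6 + (107/4)*25 = 6 + 2675/4 = 2699/4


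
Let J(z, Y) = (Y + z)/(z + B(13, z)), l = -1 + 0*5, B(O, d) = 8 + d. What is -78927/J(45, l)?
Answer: -3867423/22 ≈ -1.7579e+5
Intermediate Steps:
l = -1 (l = -1 + 0 = -1)
J(z, Y) = (Y + z)/(8 + 2*z) (J(z, Y) = (Y + z)/(z + (8 + z)) = (Y + z)/(8 + 2*z))
-78927/J(45, l) = -78927*2*(4 + 45)/(-1 + 45) = -78927/((½)*44/49) = -78927/((½)*(1/49)*44) = -78927/22/49 = -78927*49/22 = -3867423/22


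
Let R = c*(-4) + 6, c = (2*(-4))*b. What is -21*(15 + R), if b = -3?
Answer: 1575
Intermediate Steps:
c = 24 (c = (2*(-4))*(-3) = -8*(-3) = 24)
R = -90 (R = 24*(-4) + 6 = -96 + 6 = -90)
-21*(15 + R) = -21*(15 - 90) = -21*(-75) = 1575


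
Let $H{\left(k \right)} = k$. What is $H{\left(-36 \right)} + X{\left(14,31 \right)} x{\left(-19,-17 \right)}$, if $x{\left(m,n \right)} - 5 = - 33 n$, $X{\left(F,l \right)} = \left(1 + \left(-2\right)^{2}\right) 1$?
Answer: $2794$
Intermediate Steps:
$X{\left(F,l \right)} = 5$ ($X{\left(F,l \right)} = \left(1 + 4\right) 1 = 5 \cdot 1 = 5$)
$x{\left(m,n \right)} = 5 - 33 n$
$H{\left(-36 \right)} + X{\left(14,31 \right)} x{\left(-19,-17 \right)} = -36 + 5 \left(5 - -561\right) = -36 + 5 \left(5 + 561\right) = -36 + 5 \cdot 566 = -36 + 2830 = 2794$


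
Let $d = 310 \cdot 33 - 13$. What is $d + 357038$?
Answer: $367255$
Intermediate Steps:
$d = 10217$ ($d = 10230 - 13 = 10217$)
$d + 357038 = 10217 + 357038 = 367255$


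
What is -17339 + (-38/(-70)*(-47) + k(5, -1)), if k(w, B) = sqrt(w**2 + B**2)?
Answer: -607758/35 + sqrt(26) ≈ -17359.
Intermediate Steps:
k(w, B) = sqrt(B**2 + w**2)
-17339 + (-38/(-70)*(-47) + k(5, -1)) = -17339 + (-38/(-70)*(-47) + sqrt((-1)**2 + 5**2)) = -17339 + (-38*(-1/70)*(-47) + sqrt(1 + 25)) = -17339 + ((19/35)*(-47) + sqrt(26)) = -17339 + (-893/35 + sqrt(26)) = -607758/35 + sqrt(26)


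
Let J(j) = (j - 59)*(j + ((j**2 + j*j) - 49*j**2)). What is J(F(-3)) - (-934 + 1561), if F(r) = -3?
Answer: 25785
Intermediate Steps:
J(j) = (-59 + j)*(j - 47*j**2) (J(j) = (-59 + j)*(j + ((j**2 + j**2) - 49*j**2)) = (-59 + j)*(j + (2*j**2 - 49*j**2)) = (-59 + j)*(j - 47*j**2))
J(F(-3)) - (-934 + 1561) = -3*(-59 - 47*(-3)**2 + 2774*(-3)) - (-934 + 1561) = -3*(-59 - 47*9 - 8322) - 1*627 = -3*(-59 - 423 - 8322) - 627 = -3*(-8804) - 627 = 26412 - 627 = 25785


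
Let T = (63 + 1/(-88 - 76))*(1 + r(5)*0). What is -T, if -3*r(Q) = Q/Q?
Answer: -10331/164 ≈ -62.994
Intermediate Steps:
r(Q) = -1/3 (r(Q) = -Q/(3*Q) = -1/3*1 = -1/3)
T = 10331/164 (T = (63 + 1/(-88 - 76))*(1 - 1/3*0) = (63 + 1/(-164))*(1 + 0) = (63 - 1/164)*1 = (10331/164)*1 = 10331/164 ≈ 62.994)
-T = -1*10331/164 = -10331/164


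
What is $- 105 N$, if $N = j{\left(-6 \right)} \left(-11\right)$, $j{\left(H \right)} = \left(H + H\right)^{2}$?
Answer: $166320$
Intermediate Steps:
$j{\left(H \right)} = 4 H^{2}$ ($j{\left(H \right)} = \left(2 H\right)^{2} = 4 H^{2}$)
$N = -1584$ ($N = 4 \left(-6\right)^{2} \left(-11\right) = 4 \cdot 36 \left(-11\right) = 144 \left(-11\right) = -1584$)
$- 105 N = \left(-105\right) \left(-1584\right) = 166320$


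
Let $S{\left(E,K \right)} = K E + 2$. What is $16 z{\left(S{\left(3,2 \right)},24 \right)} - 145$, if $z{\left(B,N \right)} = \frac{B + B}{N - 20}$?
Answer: $-81$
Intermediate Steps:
$S{\left(E,K \right)} = 2 + E K$ ($S{\left(E,K \right)} = E K + 2 = 2 + E K$)
$z{\left(B,N \right)} = \frac{2 B}{-20 + N}$
$16 z{\left(S{\left(3,2 \right)},24 \right)} - 145 = 16 \frac{2 \left(2 + 3 \cdot 2\right)}{-20 + 24} - 145 = 16 \frac{2 \left(2 + 6\right)}{4} - 145 = 16 \cdot 2 \cdot 8 \cdot \frac{1}{4} - 145 = 16 \cdot 4 - 145 = 64 - 145 = -81$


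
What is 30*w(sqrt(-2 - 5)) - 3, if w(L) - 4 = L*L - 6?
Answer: -273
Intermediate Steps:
w(L) = -2 + L**2 (w(L) = 4 + (L*L - 6) = 4 + (L**2 - 6) = 4 + (-6 + L**2) = -2 + L**2)
30*w(sqrt(-2 - 5)) - 3 = 30*(-2 + (sqrt(-2 - 5))**2) - 3 = 30*(-2 + (sqrt(-7))**2) - 3 = 30*(-2 + (I*sqrt(7))**2) - 3 = 30*(-2 - 7) - 3 = 30*(-9) - 3 = -270 - 3 = -273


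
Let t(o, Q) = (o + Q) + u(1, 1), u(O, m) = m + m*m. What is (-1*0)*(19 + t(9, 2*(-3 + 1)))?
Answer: 0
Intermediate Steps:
u(O, m) = m + m**2
t(o, Q) = 2 + Q + o (t(o, Q) = (o + Q) + 1*(1 + 1) = (Q + o) + 1*2 = (Q + o) + 2 = 2 + Q + o)
(-1*0)*(19 + t(9, 2*(-3 + 1))) = (-1*0)*(19 + (2 + 2*(-3 + 1) + 9)) = 0*(19 + (2 + 2*(-2) + 9)) = 0*(19 + (2 - 4 + 9)) = 0*(19 + 7) = 0*26 = 0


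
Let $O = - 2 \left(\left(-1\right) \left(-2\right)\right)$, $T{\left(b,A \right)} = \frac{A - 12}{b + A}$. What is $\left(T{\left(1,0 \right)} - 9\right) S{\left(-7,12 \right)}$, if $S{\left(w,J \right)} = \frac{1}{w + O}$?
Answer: $\frac{21}{11} \approx 1.9091$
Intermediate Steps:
$T{\left(b,A \right)} = \frac{-12 + A}{A + b}$
$O = -4$ ($O = \left(-2\right) 2 = -4$)
$S{\left(w,J \right)} = \frac{1}{-4 + w}$ ($S{\left(w,J \right)} = \frac{1}{w - 4} = \frac{1}{-4 + w}$)
$\left(T{\left(1,0 \right)} - 9\right) S{\left(-7,12 \right)} = \frac{\frac{-12 + 0}{0 + 1} - 9}{-4 - 7} = \frac{1^{-1} \left(-12\right) - 9}{-11} = \left(1 \left(-12\right) - 9\right) \left(- \frac{1}{11}\right) = \left(-12 - 9\right) \left(- \frac{1}{11}\right) = \left(-21\right) \left(- \frac{1}{11}\right) = \frac{21}{11}$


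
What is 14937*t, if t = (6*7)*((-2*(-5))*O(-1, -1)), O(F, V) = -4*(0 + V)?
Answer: 25094160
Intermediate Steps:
O(F, V) = -4*V
t = 1680 (t = (6*7)*((-2*(-5))*(-4*(-1))) = 42*(10*4) = 42*40 = 1680)
14937*t = 14937*1680 = 25094160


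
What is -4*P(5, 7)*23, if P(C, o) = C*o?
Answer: -3220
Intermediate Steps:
-4*P(5, 7)*23 = -20*7*23 = -4*35*23 = -140*23 = -3220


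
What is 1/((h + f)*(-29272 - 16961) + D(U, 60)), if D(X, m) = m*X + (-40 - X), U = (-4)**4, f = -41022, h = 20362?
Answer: 1/955188844 ≈ 1.0469e-9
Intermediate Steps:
U = 256
D(X, m) = -40 - X + X*m (D(X, m) = X*m + (-40 - X) = -40 - X + X*m)
1/((h + f)*(-29272 - 16961) + D(U, 60)) = 1/((20362 - 41022)*(-29272 - 16961) + (-40 - 1*256 + 256*60)) = 1/(-20660*(-46233) + (-40 - 256 + 15360)) = 1/(955173780 + 15064) = 1/955188844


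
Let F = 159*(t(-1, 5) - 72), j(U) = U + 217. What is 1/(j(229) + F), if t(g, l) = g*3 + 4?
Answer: -1/10843 ≈ -9.2225e-5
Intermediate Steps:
t(g, l) = 4 + 3*g (t(g, l) = 3*g + 4 = 4 + 3*g)
j(U) = 217 + U
F = -11289 (F = 159*((4 + 3*(-1)) - 72) = 159*((4 - 3) - 72) = 159*(1 - 72) = 159*(-71) = -11289)
1/(j(229) + F) = 1/((217 + 229) - 11289) = 1/(446 - 11289) = 1/(-10843) = -1/10843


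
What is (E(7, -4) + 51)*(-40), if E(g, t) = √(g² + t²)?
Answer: -2040 - 40*√65 ≈ -2362.5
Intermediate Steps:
(E(7, -4) + 51)*(-40) = (√(7² + (-4)²) + 51)*(-40) = (√(49 + 16) + 51)*(-40) = (√65 + 51)*(-40) = (51 + √65)*(-40) = -2040 - 40*√65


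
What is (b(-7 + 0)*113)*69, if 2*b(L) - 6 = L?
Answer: -7797/2 ≈ -3898.5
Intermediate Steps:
b(L) = 3 + L/2
(b(-7 + 0)*113)*69 = ((3 + (-7 + 0)/2)*113)*69 = ((3 + (1/2)*(-7))*113)*69 = ((3 - 7/2)*113)*69 = -1/2*113*69 = -113/2*69 = -7797/2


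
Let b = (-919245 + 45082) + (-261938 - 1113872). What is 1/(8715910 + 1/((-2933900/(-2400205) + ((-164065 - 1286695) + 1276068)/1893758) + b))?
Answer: 1022703883307716513/8913795003560104892079791 ≈ 1.1473e-7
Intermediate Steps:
b = -2249973 (b = -874163 - 1375810 = -2249973)
1/(8715910 + 1/((-2933900/(-2400205) + ((-164065 - 1286695) + 1276068)/1893758) + b)) = 1/(8715910 + 1/((-2933900/(-2400205) + ((-164065 - 1286695) + 1276068)/1893758) - 2249973)) = 1/(8715910 + 1/((-2933900*(-1/2400205) + (-1450760 + 1276068)*(1/1893758)) - 2249973)) = 1/(8715910 + 1/((586780/480041 - 174692*1/1893758) - 2249973)) = 1/(8715910 + 1/((586780/480041 - 87346/946879) - 2249973)) = 1/(8715910 + 1/(513679998434/454540742039 - 2249973)) = 1/(8715910 + 1/(-1022703883307716513/454540742039)) = 1/(8715910 - 454540742039/1022703883307716513) = 1/(8913795003560104892079791/1022703883307716513) = 1022703883307716513/8913795003560104892079791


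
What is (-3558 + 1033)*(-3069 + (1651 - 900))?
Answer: 5852950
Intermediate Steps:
(-3558 + 1033)*(-3069 + (1651 - 900)) = -2525*(-3069 + 751) = -2525*(-2318) = 5852950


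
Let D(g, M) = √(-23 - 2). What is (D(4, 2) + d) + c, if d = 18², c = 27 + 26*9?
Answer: 585 + 5*I ≈ 585.0 + 5.0*I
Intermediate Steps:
D(g, M) = 5*I (D(g, M) = √(-25) = 5*I)
c = 261 (c = 27 + 234 = 261)
d = 324
(D(4, 2) + d) + c = (5*I + 324) + 261 = (324 + 5*I) + 261 = 585 + 5*I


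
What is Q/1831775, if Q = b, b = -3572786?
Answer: -3572786/1831775 ≈ -1.9505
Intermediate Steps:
Q = -3572786
Q/1831775 = -3572786/1831775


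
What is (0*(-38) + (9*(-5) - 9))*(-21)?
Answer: 1134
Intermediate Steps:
(0*(-38) + (9*(-5) - 9))*(-21) = (0 + (-45 - 9))*(-21) = (0 - 54)*(-21) = -54*(-21) = 1134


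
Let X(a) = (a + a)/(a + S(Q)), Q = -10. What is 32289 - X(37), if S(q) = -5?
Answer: 516587/16 ≈ 32287.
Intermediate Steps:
X(a) = 2*a/(-5 + a) (X(a) = (a + a)/(a - 5) = (2*a)/(-5 + a) = 2*a/(-5 + a))
32289 - X(37) = 32289 - 2*37/(-5 + 37) = 32289 - 2*37/32 = 32289 - 1*37/16 = 32289 - 37/16 = 516587/16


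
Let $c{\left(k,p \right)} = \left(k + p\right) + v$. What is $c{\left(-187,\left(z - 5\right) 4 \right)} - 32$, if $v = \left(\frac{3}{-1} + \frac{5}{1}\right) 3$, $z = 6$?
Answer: $-209$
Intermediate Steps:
$v = 6$ ($v = \left(3 \left(-1\right) + 5 \cdot 1\right) 3 = \left(-3 + 5\right) 3 = 2 \cdot 3 = 6$)
$c{\left(k,p \right)} = 6 + k + p$ ($c{\left(k,p \right)} = \left(k + p\right) + 6 = 6 + k + p$)
$c{\left(-187,\left(z - 5\right) 4 \right)} - 32 = \left(6 - 187 + \left(6 - 5\right) 4\right) - 32 = \left(6 - 187 + 1 \cdot 4\right) - 32 = \left(6 - 187 + 4\right) - 32 = -177 - 32 = -209$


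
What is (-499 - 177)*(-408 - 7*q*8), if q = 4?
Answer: 427232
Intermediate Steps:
(-499 - 177)*(-408 - 7*q*8) = (-499 - 177)*(-408 - 7*4*8) = -676*(-408 - 28*8) = -676*(-408 - 224) = -676*(-632) = 427232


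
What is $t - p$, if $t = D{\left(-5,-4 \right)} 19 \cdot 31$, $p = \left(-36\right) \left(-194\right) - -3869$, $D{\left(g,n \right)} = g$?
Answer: $-13798$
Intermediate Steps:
$p = 10853$ ($p = 6984 + 3869 = 10853$)
$t = -2945$ ($t = \left(-5\right) 19 \cdot 31 = \left(-95\right) 31 = -2945$)
$t - p = -2945 - 10853 = -13798$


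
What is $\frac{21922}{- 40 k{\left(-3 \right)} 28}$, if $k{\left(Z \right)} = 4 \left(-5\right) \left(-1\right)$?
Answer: $- \frac{10961}{11200} \approx -0.97866$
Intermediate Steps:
$k{\left(Z \right)} = 20$ ($k{\left(Z \right)} = \left(-20\right) \left(-1\right) = 20$)
$\frac{21922}{- 40 k{\left(-3 \right)} 28} = \frac{21922}{\left(-40\right) 20 \cdot 28} = \frac{21922}{\left(-800\right) 28} = \frac{21922}{-22400} = 21922 \left(- \frac{1}{22400}\right) = - \frac{10961}{11200}$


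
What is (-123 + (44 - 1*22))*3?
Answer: -303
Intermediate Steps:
(-123 + (44 - 1*22))*3 = (-123 + (44 - 22))*3 = (-123 + 22)*3 = -101*3 = -303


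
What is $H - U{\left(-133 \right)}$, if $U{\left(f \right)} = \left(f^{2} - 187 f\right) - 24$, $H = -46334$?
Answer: $-88870$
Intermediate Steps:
$U{\left(f \right)} = -24 + f^{2} - 187 f$
$H - U{\left(-133 \right)} = -46334 - \left(-24 + \left(-133\right)^{2} - -24871\right) = -46334 - \left(-24 + 17689 + 24871\right) = -46334 - 42536 = -88870$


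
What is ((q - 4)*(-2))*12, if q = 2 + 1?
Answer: 24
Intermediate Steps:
q = 3
((q - 4)*(-2))*12 = ((3 - 4)*(-2))*12 = -1*(-2)*12 = 2*12 = 24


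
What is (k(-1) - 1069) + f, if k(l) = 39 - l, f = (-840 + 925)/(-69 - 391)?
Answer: -94685/92 ≈ -1029.2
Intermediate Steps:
f = -17/92 (f = 85/(-460) = 85*(-1/460) = -17/92 ≈ -0.18478)
(k(-1) - 1069) + f = ((39 - 1*(-1)) - 1069) - 17/92 = ((39 + 1) - 1069) - 17/92 = (40 - 1069) - 17/92 = -1029 - 17/92 = -94685/92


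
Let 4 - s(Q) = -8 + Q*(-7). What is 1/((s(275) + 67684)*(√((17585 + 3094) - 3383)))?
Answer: √1081/301041204 ≈ 1.0922e-7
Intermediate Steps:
s(Q) = 12 + 7*Q (s(Q) = 4 - (-8 + Q*(-7)) = 4 - (-8 - 7*Q) = 4 + (8 + 7*Q) = 12 + 7*Q)
1/((s(275) + 67684)*(√((17585 + 3094) - 3383))) = 1/(((12 + 7*275) + 67684)*(√((17585 + 3094) - 3383))) = 1/(((12 + 1925) + 67684)*(√(20679 - 3383))) = 1/((1937 + 67684)*(√17296)) = 1/(69621*((4*√1081))) = (√1081/4324)/69621 = √1081/301041204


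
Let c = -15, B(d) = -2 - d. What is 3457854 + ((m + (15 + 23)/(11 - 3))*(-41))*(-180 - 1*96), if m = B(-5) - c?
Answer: 3715293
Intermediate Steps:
m = 18 (m = (-2 - 1*(-5)) - 1*(-15) = (-2 + 5) + 15 = 3 + 15 = 18)
3457854 + ((m + (15 + 23)/(11 - 3))*(-41))*(-180 - 1*96) = 3457854 + ((18 + (15 + 23)/(11 - 3))*(-41))*(-180 - 1*96) = 3457854 + ((18 + 38/8)*(-41))*(-180 - 96) = 3457854 + ((18 + 38*(⅛))*(-41))*(-276) = 3457854 + ((18 + 19/4)*(-41))*(-276) = 3457854 + ((91/4)*(-41))*(-276) = 3457854 - 3731/4*(-276) = 3457854 + 257439 = 3715293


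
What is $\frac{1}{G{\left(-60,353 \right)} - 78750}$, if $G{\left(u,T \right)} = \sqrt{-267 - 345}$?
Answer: $- \frac{4375}{344531284} - \frac{i \sqrt{17}}{1033593852} \approx -1.2698 \cdot 10^{-5} - 3.9891 \cdot 10^{-9} i$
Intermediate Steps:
$G{\left(u,T \right)} = 6 i \sqrt{17}$ ($G{\left(u,T \right)} = \sqrt{-612} = 6 i \sqrt{17}$)
$\frac{1}{G{\left(-60,353 \right)} - 78750} = \frac{1}{6 i \sqrt{17} - 78750} = \frac{1}{-78750 + 6 i \sqrt{17}}$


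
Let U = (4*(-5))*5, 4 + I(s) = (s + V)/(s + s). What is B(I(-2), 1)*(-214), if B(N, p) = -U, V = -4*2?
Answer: -21400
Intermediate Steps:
V = -8
I(s) = -4 + (-8 + s)/(2*s) (I(s) = -4 + (s - 8)/(s + s) = -4 + (-8 + s)/((2*s)) = -4 + (-8 + s)*(1/(2*s)) = -4 + (-8 + s)/(2*s))
U = -100 (U = -20*5 = -100)
B(N, p) = 100 (B(N, p) = -1*(-100) = 100)
B(I(-2), 1)*(-214) = 100*(-214) = -21400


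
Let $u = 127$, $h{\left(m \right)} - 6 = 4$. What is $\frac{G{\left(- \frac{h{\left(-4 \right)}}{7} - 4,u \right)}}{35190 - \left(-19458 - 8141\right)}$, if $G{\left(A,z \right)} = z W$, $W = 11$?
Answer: $\frac{1397}{62789} \approx 0.022249$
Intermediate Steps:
$h{\left(m \right)} = 10$ ($h{\left(m \right)} = 6 + 4 = 10$)
$G{\left(A,z \right)} = 11 z$ ($G{\left(A,z \right)} = z 11 = 11 z$)
$\frac{G{\left(- \frac{h{\left(-4 \right)}}{7} - 4,u \right)}}{35190 - \left(-19458 - 8141\right)} = \frac{11 \cdot 127}{35190 - \left(-19458 - 8141\right)} = \frac{1397}{35190 - -27599} = \frac{1397}{35190 + 27599} = \frac{1397}{62789}$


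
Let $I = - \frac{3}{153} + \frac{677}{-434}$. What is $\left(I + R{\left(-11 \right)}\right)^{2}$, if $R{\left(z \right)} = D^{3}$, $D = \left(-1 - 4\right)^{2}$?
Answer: $\frac{119583718549646521}{489913956} \approx 2.4409 \cdot 10^{8}$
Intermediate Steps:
$D = 25$ ($D = \left(-5\right)^{2} = 25$)
$I = - \frac{34961}{22134}$ ($I = \left(-3\right) \frac{1}{153} + 677 \left(- \frac{1}{434}\right) = - \frac{1}{51} - \frac{677}{434} = - \frac{34961}{22134} \approx -1.5795$)
$R{\left(z \right)} = 15625$ ($R{\left(z \right)} = 25^{3} = 15625$)
$\left(I + R{\left(-11 \right)}\right)^{2} = \left(- \frac{34961}{22134} + 15625\right)^{2} = \left(\frac{345808789}{22134}\right)^{2} = \frac{119583718549646521}{489913956}$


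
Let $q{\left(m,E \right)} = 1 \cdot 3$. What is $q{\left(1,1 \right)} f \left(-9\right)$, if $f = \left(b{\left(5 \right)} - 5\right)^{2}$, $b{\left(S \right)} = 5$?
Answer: $0$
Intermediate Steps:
$q{\left(m,E \right)} = 3$
$f = 0$ ($f = \left(5 - 5\right)^{2} = 0^{2} = 0$)
$q{\left(1,1 \right)} f \left(-9\right) = 3 \cdot 0 \left(-9\right) = 0 \left(-9\right) = 0$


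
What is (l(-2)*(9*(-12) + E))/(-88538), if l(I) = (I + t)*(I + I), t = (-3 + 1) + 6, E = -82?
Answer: -760/44269 ≈ -0.017168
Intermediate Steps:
t = 4 (t = -2 + 6 = 4)
l(I) = 2*I*(4 + I) (l(I) = (I + 4)*(I + I) = (4 + I)*(2*I) = 2*I*(4 + I))
(l(-2)*(9*(-12) + E))/(-88538) = ((2*(-2)*(4 - 2))*(9*(-12) - 82))/(-88538) = ((2*(-2)*2)*(-108 - 82))*(-1/88538) = -8*(-190)*(-1/88538) = 1520*(-1/88538) = -760/44269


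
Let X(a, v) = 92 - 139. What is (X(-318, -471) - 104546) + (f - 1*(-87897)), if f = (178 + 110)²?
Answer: 66248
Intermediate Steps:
X(a, v) = -47
f = 82944 (f = 288² = 82944)
(X(-318, -471) - 104546) + (f - 1*(-87897)) = (-47 - 104546) + (82944 - 1*(-87897)) = -104593 + (82944 + 87897) = -104593 + 170841 = 66248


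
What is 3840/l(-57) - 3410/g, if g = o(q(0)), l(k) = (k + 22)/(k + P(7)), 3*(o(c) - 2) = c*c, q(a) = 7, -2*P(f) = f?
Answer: 45162/7 ≈ 6451.7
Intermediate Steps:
P(f) = -f/2
o(c) = 2 + c**2/3 (o(c) = 2 + (c*c)/3 = 2 + c**2/3)
l(k) = (22 + k)/(-7/2 + k) (l(k) = (k + 22)/(k - 1/2*7) = (22 + k)/(k - 7/2) = (22 + k)/(-7/2 + k))
g = 55/3 (g = 2 + (1/3)*7**2 = 2 + (1/3)*49 = 2 + 49/3 = 55/3 ≈ 18.333)
3840/l(-57) - 3410/g = 3840/((2*(22 - 57)/(-7 + 2*(-57)))) - 3410/55/3 = 3840/((2*(-35)/(-7 - 114))) - 3410*3/55 = 3840/((2*(-35)/(-121))) - 186 = 3840/((2*(-1/121)*(-35))) - 186 = 3840/(70/121) - 186 = 3840*(121/70) - 186 = 46464/7 - 186 = 45162/7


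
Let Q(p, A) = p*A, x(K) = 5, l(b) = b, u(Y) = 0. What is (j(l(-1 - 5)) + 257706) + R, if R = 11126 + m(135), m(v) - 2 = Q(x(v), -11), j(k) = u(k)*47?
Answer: 268779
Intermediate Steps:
j(k) = 0 (j(k) = 0*47 = 0)
Q(p, A) = A*p
m(v) = -53 (m(v) = 2 - 11*5 = 2 - 55 = -53)
R = 11073 (R = 11126 - 53 = 11073)
(j(l(-1 - 5)) + 257706) + R = (0 + 257706) + 11073 = 257706 + 11073 = 268779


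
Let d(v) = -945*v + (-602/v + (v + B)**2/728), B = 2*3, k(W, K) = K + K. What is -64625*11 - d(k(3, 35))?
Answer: -293349572/455 ≈ -6.4472e+5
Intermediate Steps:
k(W, K) = 2*K
B = 6
d(v) = -945*v - 602/v + (6 + v)**2/728 (d(v) = -945*v + (-602/v + (v + 6)**2/728) = -945*v + (-602/v + (6 + v)**2*(1/728)) = -945*v + (-602/v + (6 + v)**2/728) = -945*v - 602/v + (6 + v)**2/728)
-64625*11 - d(k(3, 35)) = -64625*11 - (-1890*35 - 602/(2*35) + (6 + 2*35)**2/728) = -710875 - (-945*70 - 602/70 + (6 + 70)**2/728) = -710875 - (-66150 - 602*1/70 + (1/728)*76**2) = -710875 - (-66150 - 43/5 + (1/728)*5776) = -710875 - (-66150 - 43/5 + 722/91) = -710875 - 1*(-30098553/455) = -710875 + 30098553/455 = -293349572/455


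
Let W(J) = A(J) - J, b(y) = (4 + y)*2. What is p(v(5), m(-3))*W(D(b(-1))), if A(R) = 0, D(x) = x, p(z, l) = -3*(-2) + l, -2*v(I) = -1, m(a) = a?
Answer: -18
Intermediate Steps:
v(I) = 1/2 (v(I) = -1/2*(-1) = 1/2)
p(z, l) = 6 + l
b(y) = 8 + 2*y
W(J) = -J (W(J) = 0 - J = -J)
p(v(5), m(-3))*W(D(b(-1))) = (6 - 3)*(-(8 + 2*(-1))) = 3*(-(8 - 2)) = 3*(-1*6) = 3*(-6) = -18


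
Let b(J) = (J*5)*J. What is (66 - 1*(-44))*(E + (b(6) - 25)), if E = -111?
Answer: 4840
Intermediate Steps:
b(J) = 5*J² (b(J) = (5*J)*J = 5*J²)
(66 - 1*(-44))*(E + (b(6) - 25)) = (66 - 1*(-44))*(-111 + (5*6² - 25)) = (66 + 44)*(-111 + (5*36 - 25)) = 110*(-111 + (180 - 25)) = 110*(-111 + 155) = 110*44 = 4840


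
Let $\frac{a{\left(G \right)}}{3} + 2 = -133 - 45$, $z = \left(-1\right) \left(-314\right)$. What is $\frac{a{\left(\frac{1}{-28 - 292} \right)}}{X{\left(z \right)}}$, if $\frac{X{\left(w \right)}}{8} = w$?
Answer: $- \frac{135}{628} \approx -0.21497$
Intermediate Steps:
$z = 314$
$X{\left(w \right)} = 8 w$
$a{\left(G \right)} = -540$ ($a{\left(G \right)} = -6 + 3 \left(-133 - 45\right) = -6 + 3 \left(-178\right) = -6 - 534 = -540$)
$\frac{a{\left(\frac{1}{-28 - 292} \right)}}{X{\left(z \right)}} = - \frac{540}{8 \cdot 314} = - \frac{540}{2512} = \left(-540\right) \frac{1}{2512} = - \frac{135}{628}$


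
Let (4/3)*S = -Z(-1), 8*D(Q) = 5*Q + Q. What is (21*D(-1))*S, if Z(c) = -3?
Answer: -567/16 ≈ -35.438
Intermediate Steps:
D(Q) = 3*Q/4 (D(Q) = (5*Q + Q)/8 = (6*Q)/8 = 3*Q/4)
S = 9/4 (S = 3*(-1*(-3))/4 = (3/4)*3 = 9/4 ≈ 2.2500)
(21*D(-1))*S = (21*((3/4)*(-1)))*(9/4) = (21*(-3/4))*(9/4) = -63/4*9/4 = -567/16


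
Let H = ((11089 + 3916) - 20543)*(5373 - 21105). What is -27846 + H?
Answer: 87095970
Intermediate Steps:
H = 87123816 (H = (15005 - 20543)*(-15732) = -5538*(-15732) = 87123816)
-27846 + H = -27846 + 87123816 = 87095970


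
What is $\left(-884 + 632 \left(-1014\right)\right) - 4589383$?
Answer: $-5231115$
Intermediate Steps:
$\left(-884 + 632 \left(-1014\right)\right) - 4589383 = \left(-884 - 640848\right) - 4589383 = -641732 - 4589383 = -5231115$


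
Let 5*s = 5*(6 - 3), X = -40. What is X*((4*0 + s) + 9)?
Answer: -480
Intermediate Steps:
s = 3 (s = (5*(6 - 3))/5 = (5*3)/5 = (1/5)*15 = 3)
X*((4*0 + s) + 9) = -40*((4*0 + 3) + 9) = -40*((0 + 3) + 9) = -40*(3 + 9) = -40*12 = -480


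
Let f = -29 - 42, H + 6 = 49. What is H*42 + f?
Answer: 1735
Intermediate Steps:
H = 43 (H = -6 + 49 = 43)
f = -71
H*42 + f = 43*42 - 71 = 1806 - 71 = 1735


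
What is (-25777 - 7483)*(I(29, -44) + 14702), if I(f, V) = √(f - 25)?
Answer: -489055040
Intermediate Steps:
I(f, V) = √(-25 + f)
(-25777 - 7483)*(I(29, -44) + 14702) = (-25777 - 7483)*(√(-25 + 29) + 14702) = -33260*(√4 + 14702) = -33260*(2 + 14702) = -33260*14704 = -489055040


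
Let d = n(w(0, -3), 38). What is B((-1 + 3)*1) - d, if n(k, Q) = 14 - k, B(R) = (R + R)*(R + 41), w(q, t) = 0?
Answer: 158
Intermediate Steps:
B(R) = 2*R*(41 + R) (B(R) = (2*R)*(41 + R) = 2*R*(41 + R))
d = 14 (d = 14 - 1*0 = 14 + 0 = 14)
B((-1 + 3)*1) - d = 2*((-1 + 3)*1)*(41 + (-1 + 3)*1) - 1*14 = 2*(2*1)*(41 + 2*1) - 14 = 2*2*(41 + 2) - 14 = 2*2*43 - 14 = 172 - 14 = 158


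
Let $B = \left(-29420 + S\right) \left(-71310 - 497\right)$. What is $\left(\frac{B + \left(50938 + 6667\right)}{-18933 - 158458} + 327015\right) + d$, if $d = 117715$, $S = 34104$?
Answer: $\frac{79227385813}{177391} \approx 4.4663 \cdot 10^{5}$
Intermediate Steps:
$B = -336343988$ ($B = \left(-29420 + 34104\right) \left(-71310 - 497\right) = 4684 \left(-71807\right) = -336343988$)
$\left(\frac{B + \left(50938 + 6667\right)}{-18933 - 158458} + 327015\right) + d = \left(\frac{-336343988 + \left(50938 + 6667\right)}{-18933 - 158458} + 327015\right) + 117715 = \left(\frac{-336343988 + 57605}{-177391} + 327015\right) + 117715 = \left(\left(-336286383\right) \left(- \frac{1}{177391}\right) + 327015\right) + 117715 = \left(\frac{336286383}{177391} + 327015\right) + 117715 = \frac{58345804248}{177391} + 117715 = \frac{79227385813}{177391}$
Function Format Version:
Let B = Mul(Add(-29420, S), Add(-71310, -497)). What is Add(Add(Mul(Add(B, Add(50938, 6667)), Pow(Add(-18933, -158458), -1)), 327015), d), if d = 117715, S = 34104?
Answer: Rational(79227385813, 177391) ≈ 4.4663e+5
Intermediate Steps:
B = -336343988 (B = Mul(Add(-29420, 34104), Add(-71310, -497)) = Mul(4684, -71807) = -336343988)
Add(Add(Mul(Add(B, Add(50938, 6667)), Pow(Add(-18933, -158458), -1)), 327015), d) = Add(Add(Mul(Add(-336343988, Add(50938, 6667)), Pow(Add(-18933, -158458), -1)), 327015), 117715) = Add(Add(Mul(Add(-336343988, 57605), Pow(-177391, -1)), 327015), 117715) = Add(Add(Mul(-336286383, Rational(-1, 177391)), 327015), 117715) = Add(Add(Rational(336286383, 177391), 327015), 117715) = Add(Rational(58345804248, 177391), 117715) = Rational(79227385813, 177391)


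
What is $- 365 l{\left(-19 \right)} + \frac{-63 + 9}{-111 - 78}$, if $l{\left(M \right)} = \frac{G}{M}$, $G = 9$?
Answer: $\frac{23033}{133} \approx 173.18$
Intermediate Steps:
$l{\left(M \right)} = \frac{9}{M}$
$- 365 l{\left(-19 \right)} + \frac{-63 + 9}{-111 - 78} = - 365 \frac{9}{-19} + \frac{-63 + 9}{-111 - 78} = - 365 \cdot 9 \left(- \frac{1}{19}\right) - \frac{54}{-189} = \left(-365\right) \left(- \frac{9}{19}\right) - - \frac{2}{7} = \frac{3285}{19} + \frac{2}{7} = \frac{23033}{133}$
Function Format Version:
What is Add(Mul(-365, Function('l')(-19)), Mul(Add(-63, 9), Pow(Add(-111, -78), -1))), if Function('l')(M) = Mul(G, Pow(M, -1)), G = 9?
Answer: Rational(23033, 133) ≈ 173.18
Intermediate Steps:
Function('l')(M) = Mul(9, Pow(M, -1))
Add(Mul(-365, Function('l')(-19)), Mul(Add(-63, 9), Pow(Add(-111, -78), -1))) = Add(Mul(-365, Mul(9, Pow(-19, -1))), Mul(Add(-63, 9), Pow(Add(-111, -78), -1))) = Add(Mul(-365, Mul(9, Rational(-1, 19))), Mul(-54, Pow(-189, -1))) = Add(Mul(-365, Rational(-9, 19)), Mul(-54, Rational(-1, 189))) = Add(Rational(3285, 19), Rational(2, 7)) = Rational(23033, 133)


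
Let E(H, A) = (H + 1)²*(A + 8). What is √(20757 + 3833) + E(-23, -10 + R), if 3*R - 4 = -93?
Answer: -45980/3 + √24590 ≈ -15170.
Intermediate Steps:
R = -89/3 (R = 4/3 + (⅓)*(-93) = 4/3 - 31 = -89/3 ≈ -29.667)
E(H, A) = (1 + H)²*(8 + A)
√(20757 + 3833) + E(-23, -10 + R) = √(20757 + 3833) + (1 - 23)²*(8 + (-10 - 89/3)) = √24590 + (-22)²*(8 - 119/3) = √24590 + 484*(-95/3) = √24590 - 45980/3 = -45980/3 + √24590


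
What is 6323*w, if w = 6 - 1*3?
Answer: 18969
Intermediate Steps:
w = 3 (w = 6 - 3 = 3)
6323*w = 6323*3 = 18969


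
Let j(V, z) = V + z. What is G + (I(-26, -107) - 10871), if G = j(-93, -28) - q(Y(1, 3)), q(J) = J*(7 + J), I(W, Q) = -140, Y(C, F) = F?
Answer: -11162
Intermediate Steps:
G = -151 (G = (-93 - 28) - 3*(7 + 3) = -121 - 3*10 = -121 - 1*30 = -121 - 30 = -151)
G + (I(-26, -107) - 10871) = -151 + (-140 - 10871) = -151 - 11011 = -11162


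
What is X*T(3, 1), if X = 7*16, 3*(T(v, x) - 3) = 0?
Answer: 336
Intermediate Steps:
T(v, x) = 3 (T(v, x) = 3 + (1/3)*0 = 3 + 0 = 3)
X = 112
X*T(3, 1) = 112*3 = 336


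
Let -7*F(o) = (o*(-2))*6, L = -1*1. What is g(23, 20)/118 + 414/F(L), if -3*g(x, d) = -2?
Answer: -85489/354 ≈ -241.49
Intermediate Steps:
g(x, d) = 2/3 (g(x, d) = -1/3*(-2) = 2/3)
L = -1
F(o) = 12*o/7 (F(o) = -o*(-2)*6/7 = -(-2*o)*6/7 = -(-12)*o/7 = 12*o/7)
g(23, 20)/118 + 414/F(L) = (2/3)/118 + 414/(((12/7)*(-1))) = (2/3)*(1/118) + 414/(-12/7) = 1/177 + 414*(-7/12) = 1/177 - 483/2 = -85489/354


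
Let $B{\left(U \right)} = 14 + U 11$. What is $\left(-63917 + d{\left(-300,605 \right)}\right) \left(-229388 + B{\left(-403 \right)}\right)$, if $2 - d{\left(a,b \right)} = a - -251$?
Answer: $14932317862$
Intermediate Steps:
$B{\left(U \right)} = 14 + 11 U$
$d{\left(a,b \right)} = -249 - a$ ($d{\left(a,b \right)} = 2 - \left(a - -251\right) = 2 - \left(a + 251\right) = 2 - \left(251 + a\right) = -249 - a$)
$\left(-63917 + d{\left(-300,605 \right)}\right) \left(-229388 + B{\left(-403 \right)}\right) = \left(-63917 - -51\right) \left(-229388 + \left(14 + 11 \left(-403\right)\right)\right) = \left(-63917 + \left(-249 + 300\right)\right) \left(-229388 + \left(14 - 4433\right)\right) = \left(-63917 + 51\right) \left(-229388 - 4419\right) = \left(-63866\right) \left(-233807\right) = 14932317862$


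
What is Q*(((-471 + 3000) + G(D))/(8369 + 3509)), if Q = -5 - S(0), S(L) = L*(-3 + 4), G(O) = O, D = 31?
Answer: -6400/5939 ≈ -1.0776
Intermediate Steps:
S(L) = L (S(L) = L*1 = L)
Q = -5 (Q = -5 - 1*0 = -5 + 0 = -5)
Q*(((-471 + 3000) + G(D))/(8369 + 3509)) = -5*((-471 + 3000) + 31)/(8369 + 3509) = -5*(2529 + 31)/11878 = -12800/11878 = -5*1280/5939 = -6400/5939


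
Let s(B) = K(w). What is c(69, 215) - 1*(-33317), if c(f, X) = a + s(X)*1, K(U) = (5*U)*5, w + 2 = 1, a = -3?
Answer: 33289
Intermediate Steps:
w = -1 (w = -2 + 1 = -1)
K(U) = 25*U
s(B) = -25 (s(B) = 25*(-1) = -25)
c(f, X) = -28 (c(f, X) = -3 - 25*1 = -3 - 25 = -28)
c(69, 215) - 1*(-33317) = -28 - 1*(-33317) = -28 + 33317 = 33289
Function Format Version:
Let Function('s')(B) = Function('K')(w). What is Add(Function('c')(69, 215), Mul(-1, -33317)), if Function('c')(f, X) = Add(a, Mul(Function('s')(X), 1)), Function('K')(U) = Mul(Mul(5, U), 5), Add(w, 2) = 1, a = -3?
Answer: 33289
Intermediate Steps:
w = -1 (w = Add(-2, 1) = -1)
Function('K')(U) = Mul(25, U)
Function('s')(B) = -25 (Function('s')(B) = Mul(25, -1) = -25)
Function('c')(f, X) = -28 (Function('c')(f, X) = Add(-3, Mul(-25, 1)) = Add(-3, -25) = -28)
Add(Function('c')(69, 215), Mul(-1, -33317)) = Add(-28, Mul(-1, -33317)) = Add(-28, 33317) = 33289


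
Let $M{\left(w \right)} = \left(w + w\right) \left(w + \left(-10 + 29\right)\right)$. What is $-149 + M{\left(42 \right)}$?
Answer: $4975$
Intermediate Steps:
$M{\left(w \right)} = 2 w \left(19 + w\right)$ ($M{\left(w \right)} = 2 w \left(w + 19\right) = 2 w \left(19 + w\right)$)
$-149 + M{\left(42 \right)} = -149 + 2 \cdot 42 \left(19 + 42\right) = -149 + 2 \cdot 42 \cdot 61 = -149 + 5124 = 4975$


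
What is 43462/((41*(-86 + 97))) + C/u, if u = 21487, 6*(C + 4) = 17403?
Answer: 1870348631/19381274 ≈ 96.503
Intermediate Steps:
C = 5793/2 (C = -4 + (⅙)*17403 = -4 + 5801/2 = 5793/2 ≈ 2896.5)
43462/((41*(-86 + 97))) + C/u = 43462/((41*(-86 + 97))) + (5793/2)/21487 = 43462/((41*11)) + (5793/2)*(1/21487) = 43462/451 + 5793/42974 = 1870348631/19381274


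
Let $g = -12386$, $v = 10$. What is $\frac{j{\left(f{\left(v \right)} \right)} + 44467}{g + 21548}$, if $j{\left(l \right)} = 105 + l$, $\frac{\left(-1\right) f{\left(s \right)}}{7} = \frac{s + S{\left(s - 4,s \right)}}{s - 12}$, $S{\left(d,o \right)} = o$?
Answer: $\frac{22321}{4581} \approx 4.8725$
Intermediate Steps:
$f{\left(s \right)} = - \frac{14 s}{-12 + s}$ ($f{\left(s \right)} = - 7 \frac{s + s}{s - 12} = - 7 \frac{2 s}{-12 + s} = - \frac{14 s}{-12 + s}$)
$\frac{j{\left(f{\left(v \right)} \right)} + 44467}{g + 21548} = \frac{\left(105 - \frac{140}{-12 + 10}\right) + 44467}{-12386 + 21548} = \frac{\left(105 - \frac{140}{-2}\right) + 44467}{9162} = \left(\left(105 - 140 \left(- \frac{1}{2}\right)\right) + 44467\right) \frac{1}{9162} = \left(\left(105 + 70\right) + 44467\right) \frac{1}{9162} = \left(175 + 44467\right) \frac{1}{9162} = 44642 \cdot \frac{1}{9162} = \frac{22321}{4581}$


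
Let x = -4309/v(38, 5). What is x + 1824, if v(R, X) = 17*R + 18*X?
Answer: 1338155/736 ≈ 1818.1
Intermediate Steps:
x = -4309/736 (x = -4309/(17*38 + 18*5) = -4309/(646 + 90) = -4309/736 ≈ -5.8546)
x + 1824 = -4309/736 + 1824 = 1338155/736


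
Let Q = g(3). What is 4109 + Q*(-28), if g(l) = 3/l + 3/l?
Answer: 4053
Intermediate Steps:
g(l) = 6/l
Q = 2 (Q = 6/3 = 6*(1/3) = 2)
4109 + Q*(-28) = 4109 + 2*(-28) = 4109 - 56 = 4053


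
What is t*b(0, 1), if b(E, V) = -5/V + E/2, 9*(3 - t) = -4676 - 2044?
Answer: -11245/3 ≈ -3748.3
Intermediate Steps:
t = 2249/3 (t = 3 - (-4676 - 2044)/9 = 3 - ⅑*(-6720) = 3 + 2240/3 = 2249/3 ≈ 749.67)
b(E, V) = E/2 - 5/V (b(E, V) = -5/V + E*(½) = -5/V + E/2 = E/2 - 5/V)
t*b(0, 1) = 2249*((½)*0 - 5/1)/3 = 2249*(0 - 5*1)/3 = 2249*(0 - 5)/3 = (2249/3)*(-5) = -11245/3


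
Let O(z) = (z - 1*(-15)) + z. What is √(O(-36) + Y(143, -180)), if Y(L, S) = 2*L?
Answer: √229 ≈ 15.133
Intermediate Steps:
O(z) = 15 + 2*z (O(z) = (z + 15) + z = (15 + z) + z = 15 + 2*z)
√(O(-36) + Y(143, -180)) = √((15 + 2*(-36)) + 2*143) = √((15 - 72) + 286) = √(-57 + 286) = √229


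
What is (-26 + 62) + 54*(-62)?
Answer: -3312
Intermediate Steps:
(-26 + 62) + 54*(-62) = 36 - 3348 = -3312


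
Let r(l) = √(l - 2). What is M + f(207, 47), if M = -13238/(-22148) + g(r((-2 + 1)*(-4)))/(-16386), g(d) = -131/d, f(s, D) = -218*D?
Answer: -113457585/11074 + 131*√2/32772 ≈ -10245.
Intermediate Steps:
r(l) = √(-2 + l)
M = 6619/11074 + 131*√2/32772 (M = -13238/(-22148) - 131/√(-2 + (-2 + 1)*(-4))/(-16386) = -13238*(-1/22148) - 131/√(-2 - 1*(-4))*(-1/16386) = 6619/11074 - 131/√(-2 + 4)*(-1/16386) = 6619/11074 - 131*√2/2*(-1/16386) = 6619/11074 + 131*√2/32772 ≈ 0.60336)
M + f(207, 47) = (6619/11074 + 131*√2/32772) - 218*47 = (6619/11074 + 131*√2/32772) - 10246 = -113457585/11074 + 131*√2/32772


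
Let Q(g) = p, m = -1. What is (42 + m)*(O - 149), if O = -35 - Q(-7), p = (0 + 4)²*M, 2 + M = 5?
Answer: -9512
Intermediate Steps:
M = 3 (M = -2 + 5 = 3)
p = 48 (p = (0 + 4)²*3 = 4²*3 = 16*3 = 48)
Q(g) = 48
O = -83 (O = -35 - 1*48 = -35 - 48 = -83)
(42 + m)*(O - 149) = (42 - 1)*(-83 - 149) = 41*(-232) = -9512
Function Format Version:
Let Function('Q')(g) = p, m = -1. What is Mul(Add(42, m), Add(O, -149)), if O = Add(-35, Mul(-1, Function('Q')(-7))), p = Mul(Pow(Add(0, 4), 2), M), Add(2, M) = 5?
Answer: -9512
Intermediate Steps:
M = 3 (M = Add(-2, 5) = 3)
p = 48 (p = Mul(Pow(Add(0, 4), 2), 3) = Mul(Pow(4, 2), 3) = Mul(16, 3) = 48)
Function('Q')(g) = 48
O = -83 (O = Add(-35, Mul(-1, 48)) = Add(-35, -48) = -83)
Mul(Add(42, m), Add(O, -149)) = Mul(Add(42, -1), Add(-83, -149)) = Mul(41, -232) = -9512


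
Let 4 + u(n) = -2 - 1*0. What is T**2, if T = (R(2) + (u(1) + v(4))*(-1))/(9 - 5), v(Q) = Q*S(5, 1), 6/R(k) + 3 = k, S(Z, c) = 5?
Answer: 25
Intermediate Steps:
R(k) = 6/(-3 + k)
u(n) = -6 (u(n) = -4 + (-2 - 1*0) = -4 + (-2 + 0) = -4 - 2 = -6)
v(Q) = 5*Q (v(Q) = Q*5 = 5*Q)
T = -5 (T = (6/(-3 + 2) + (-6 + 5*4)*(-1))/(9 - 5) = (6/(-1) + (-6 + 20)*(-1))/4 = (6*(-1) + 14*(-1))/4 = (-6 - 14)/4 = (1/4)*(-20) = -5)
T**2 = (-5)**2 = 25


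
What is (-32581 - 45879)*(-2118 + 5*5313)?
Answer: -1918111620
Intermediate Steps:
(-32581 - 45879)*(-2118 + 5*5313) = -78460*(-2118 + 26565) = -78460*24447 = -1918111620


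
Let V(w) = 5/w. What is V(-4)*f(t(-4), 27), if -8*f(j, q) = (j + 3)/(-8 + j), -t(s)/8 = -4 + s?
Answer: 335/1792 ≈ 0.18694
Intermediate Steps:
t(s) = 32 - 8*s (t(s) = -8*(-4 + s) = 32 - 8*s)
f(j, q) = -(3 + j)/(8*(-8 + j)) (f(j, q) = -(j + 3)/(8*(-8 + j)) = -(3 + j)/(8*(-8 + j)))
V(-4)*f(t(-4), 27) = (5/(-4))*((-3 - (32 - 8*(-4)))/(8*(-8 + (32 - 8*(-4))))) = (5*(-1/4))*((-3 - (32 + 32))/(8*(-8 + (32 + 32)))) = -5*(-3 - 1*64)/(32*(-8 + 64)) = -5*(-3 - 64)/(32*56) = -5*(-67)/(32*56) = -5/4*(-67/448) = 335/1792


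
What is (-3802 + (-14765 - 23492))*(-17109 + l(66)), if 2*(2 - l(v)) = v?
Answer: 720891260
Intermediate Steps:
l(v) = 2 - v/2
(-3802 + (-14765 - 23492))*(-17109 + l(66)) = (-3802 + (-14765 - 23492))*(-17109 + (2 - 1/2*66)) = (-3802 - 38257)*(-17109 + (2 - 33)) = -42059*(-17109 - 31) = -42059*(-17140) = 720891260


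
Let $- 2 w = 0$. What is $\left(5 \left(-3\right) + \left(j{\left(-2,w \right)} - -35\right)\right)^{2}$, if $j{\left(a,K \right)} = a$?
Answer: $324$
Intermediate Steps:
$w = 0$ ($w = \left(- \frac{1}{2}\right) 0 = 0$)
$\left(5 \left(-3\right) + \left(j{\left(-2,w \right)} - -35\right)\right)^{2} = \left(5 \left(-3\right) - -33\right)^{2} = \left(-15 + \left(-2 + 35\right)\right)^{2} = \left(-15 + 33\right)^{2} = 18^{2} = 324$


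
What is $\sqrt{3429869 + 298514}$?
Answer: $\sqrt{3728383} \approx 1930.9$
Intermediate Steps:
$\sqrt{3429869 + 298514} = \sqrt{3728383}$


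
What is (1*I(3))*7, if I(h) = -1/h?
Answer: -7/3 ≈ -2.3333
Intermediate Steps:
(1*I(3))*7 = (1*(-1/3))*7 = -1/3*7 = -7/3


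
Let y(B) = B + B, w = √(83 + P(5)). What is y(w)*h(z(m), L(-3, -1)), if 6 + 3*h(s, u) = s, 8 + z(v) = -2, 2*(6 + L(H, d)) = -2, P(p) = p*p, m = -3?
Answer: -64*√3 ≈ -110.85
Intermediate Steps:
P(p) = p²
L(H, d) = -7 (L(H, d) = -6 + (½)*(-2) = -6 - 1 = -7)
z(v) = -10 (z(v) = -8 - 2 = -10)
h(s, u) = -2 + s/3
w = 6*√3 (w = √(83 + 5²) = √(83 + 25) = √108 = 6*√3 ≈ 10.392)
y(B) = 2*B
y(w)*h(z(m), L(-3, -1)) = (2*(6*√3))*(-2 + (⅓)*(-10)) = (12*√3)*(-2 - 10/3) = (12*√3)*(-16/3) = -64*√3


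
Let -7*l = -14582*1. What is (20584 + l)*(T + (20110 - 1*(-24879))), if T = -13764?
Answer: 4954470750/7 ≈ 7.0778e+8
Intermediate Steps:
l = 14582/7 (l = -(-14582)/7 = -⅐*(-14582) = 14582/7 ≈ 2083.1)
(20584 + l)*(T + (20110 - 1*(-24879))) = (20584 + 14582/7)*(-13764 + (20110 - 1*(-24879))) = 158670*(-13764 + (20110 + 24879))/7 = 158670*(-13764 + 44989)/7 = (158670/7)*31225 = 4954470750/7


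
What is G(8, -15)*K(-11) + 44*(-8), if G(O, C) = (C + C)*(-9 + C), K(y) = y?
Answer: -8272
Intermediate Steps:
G(O, C) = 2*C*(-9 + C) (G(O, C) = (2*C)*(-9 + C) = 2*C*(-9 + C))
G(8, -15)*K(-11) + 44*(-8) = (2*(-15)*(-9 - 15))*(-11) + 44*(-8) = (2*(-15)*(-24))*(-11) - 352 = 720*(-11) - 352 = -7920 - 352 = -8272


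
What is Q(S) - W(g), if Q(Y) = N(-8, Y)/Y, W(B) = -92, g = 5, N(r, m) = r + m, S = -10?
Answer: 469/5 ≈ 93.800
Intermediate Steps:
N(r, m) = m + r
Q(Y) = (-8 + Y)/Y (Q(Y) = (Y - 8)/Y = (-8 + Y)/Y)
Q(S) - W(g) = (-8 - 10)/(-10) - 1*(-92) = -⅒*(-18) + 92 = 9/5 + 92 = 469/5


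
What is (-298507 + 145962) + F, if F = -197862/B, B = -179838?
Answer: -4572198308/29973 ≈ -1.5254e+5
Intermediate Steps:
F = 32977/29973 (F = -197862/(-179838) = -197862*(-1/179838) = 32977/29973 ≈ 1.1002)
(-298507 + 145962) + F = (-298507 + 145962) + 32977/29973 = -152545 + 32977/29973 = -4572198308/29973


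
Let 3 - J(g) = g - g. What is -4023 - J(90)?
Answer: -4026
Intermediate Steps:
J(g) = 3 (J(g) = 3 - (g - g) = 3 - 1*0 = 3 + 0 = 3)
-4023 - J(90) = -4023 - 1*3 = -4023 - 3 = -4026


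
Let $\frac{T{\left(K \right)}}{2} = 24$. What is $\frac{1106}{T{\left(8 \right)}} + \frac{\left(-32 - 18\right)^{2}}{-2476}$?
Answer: $\frac{327307}{14856} \approx 22.032$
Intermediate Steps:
$T{\left(K \right)} = 48$ ($T{\left(K \right)} = 2 \cdot 24 = 48$)
$\frac{1106}{T{\left(8 \right)}} + \frac{\left(-32 - 18\right)^{2}}{-2476} = \frac{1106}{48} + \frac{\left(-32 - 18\right)^{2}}{-2476} = 1106 \cdot \frac{1}{48} + \left(-50\right)^{2} \left(- \frac{1}{2476}\right) = \frac{553}{24} + 2500 \left(- \frac{1}{2476}\right) = \frac{553}{24} - \frac{625}{619} = \frac{327307}{14856}$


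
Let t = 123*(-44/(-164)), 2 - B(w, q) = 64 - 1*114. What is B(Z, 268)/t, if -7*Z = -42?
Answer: 52/33 ≈ 1.5758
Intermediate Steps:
Z = 6 (Z = -1/7*(-42) = 6)
B(w, q) = 52 (B(w, q) = 2 - (64 - 1*114) = 2 - (64 - 114) = 2 - 1*(-50) = 2 + 50 = 52)
t = 33 (t = 123*(-44*(-1/164)) = 123*(11/41) = 33)
B(Z, 268)/t = 52/33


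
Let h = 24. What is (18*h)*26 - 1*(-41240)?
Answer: 52472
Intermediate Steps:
(18*h)*26 - 1*(-41240) = (18*24)*26 - 1*(-41240) = 432*26 + 41240 = 11232 + 41240 = 52472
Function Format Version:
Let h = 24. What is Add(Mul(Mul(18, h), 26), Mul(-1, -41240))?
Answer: 52472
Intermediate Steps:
Add(Mul(Mul(18, h), 26), Mul(-1, -41240)) = Add(Mul(Mul(18, 24), 26), Mul(-1, -41240)) = Add(Mul(432, 26), 41240) = Add(11232, 41240) = 52472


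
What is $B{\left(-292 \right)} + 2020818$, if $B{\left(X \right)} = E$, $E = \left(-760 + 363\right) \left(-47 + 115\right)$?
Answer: $1993822$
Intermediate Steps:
$E = -26996$ ($E = \left(-397\right) 68 = -26996$)
$B{\left(X \right)} = -26996$
$B{\left(-292 \right)} + 2020818 = -26996 + 2020818 = 1993822$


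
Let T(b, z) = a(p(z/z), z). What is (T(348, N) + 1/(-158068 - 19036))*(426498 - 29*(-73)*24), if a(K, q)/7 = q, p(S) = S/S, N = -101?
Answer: -29882345683437/88552 ≈ -3.3746e+8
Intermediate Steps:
p(S) = 1
a(K, q) = 7*q
T(b, z) = 7*z
(T(348, N) + 1/(-158068 - 19036))*(426498 - 29*(-73)*24) = (7*(-101) + 1/(-158068 - 19036))*(426498 - 29*(-73)*24) = (-707 + 1/(-177104))*(426498 + 2117*24) = (-707 - 1/177104)*(426498 + 50808) = -125212529/177104*477306 = -29882345683437/88552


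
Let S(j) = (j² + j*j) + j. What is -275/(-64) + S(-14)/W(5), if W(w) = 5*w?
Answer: 31067/1600 ≈ 19.417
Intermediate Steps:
S(j) = j + 2*j² (S(j) = (j² + j²) + j = 2*j² + j = j + 2*j²)
-275/(-64) + S(-14)/W(5) = -275/(-64) + (-14*(1 + 2*(-14)))/((5*5)) = -275*(-1/64) - 14*(1 - 28)/25 = 275/64 - 14*(-27)*(1/25) = 275/64 + 378*(1/25) = 275/64 + 378/25 = 31067/1600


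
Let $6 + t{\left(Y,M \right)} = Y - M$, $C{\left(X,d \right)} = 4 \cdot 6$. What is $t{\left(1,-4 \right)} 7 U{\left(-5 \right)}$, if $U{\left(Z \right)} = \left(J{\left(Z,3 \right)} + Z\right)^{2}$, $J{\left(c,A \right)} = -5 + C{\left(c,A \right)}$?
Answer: $-1372$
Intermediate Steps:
$C{\left(X,d \right)} = 24$
$t{\left(Y,M \right)} = -6 + Y - M$ ($t{\left(Y,M \right)} = -6 - \left(M - Y\right) = -6 + Y - M$)
$J{\left(c,A \right)} = 19$ ($J{\left(c,A \right)} = -5 + 24 = 19$)
$U{\left(Z \right)} = \left(19 + Z\right)^{2}$
$t{\left(1,-4 \right)} 7 U{\left(-5 \right)} = \left(-6 + 1 - -4\right) 7 \left(19 - 5\right)^{2} = \left(-6 + 1 + 4\right) 7 \cdot 14^{2} = \left(-1\right) 7 \cdot 196 = \left(-7\right) 196 = -1372$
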